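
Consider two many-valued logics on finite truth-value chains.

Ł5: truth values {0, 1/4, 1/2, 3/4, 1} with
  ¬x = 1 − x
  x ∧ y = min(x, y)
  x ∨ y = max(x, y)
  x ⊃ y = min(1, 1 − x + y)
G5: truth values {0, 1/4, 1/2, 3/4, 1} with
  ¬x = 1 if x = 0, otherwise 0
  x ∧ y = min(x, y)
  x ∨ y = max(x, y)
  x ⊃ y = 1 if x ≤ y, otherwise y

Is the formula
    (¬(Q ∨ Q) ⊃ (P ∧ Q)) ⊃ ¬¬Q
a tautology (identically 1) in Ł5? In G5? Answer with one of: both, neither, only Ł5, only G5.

only G5

In Ł5: at P = 1/4, Q = 1/4 the value is 3/4 — not a tautology.
In G5: every assignment gives 1 — tautology.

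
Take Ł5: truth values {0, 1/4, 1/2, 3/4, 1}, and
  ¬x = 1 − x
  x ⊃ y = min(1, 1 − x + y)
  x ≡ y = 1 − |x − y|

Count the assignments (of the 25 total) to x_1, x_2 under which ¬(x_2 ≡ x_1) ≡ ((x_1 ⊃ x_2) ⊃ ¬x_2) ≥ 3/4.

value 1: 4 assignments (counts)
value 3/4: 7 assignments (counts)
value 1/2: 8 assignments
value 1/4: 4 assignments
value 0: 2 assignments
So 11 of the 25 assignments meet the threshold.

11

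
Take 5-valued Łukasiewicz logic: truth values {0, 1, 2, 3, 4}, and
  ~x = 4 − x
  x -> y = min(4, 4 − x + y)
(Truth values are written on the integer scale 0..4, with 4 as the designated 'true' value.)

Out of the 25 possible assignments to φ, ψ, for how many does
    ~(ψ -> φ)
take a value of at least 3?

3

value 4: 1 assignment (counts)
value 3: 2 assignments (counts)
value 2: 3 assignments
value 1: 4 assignments
value 0: 15 assignments
So 3 of the 25 assignments meet the threshold.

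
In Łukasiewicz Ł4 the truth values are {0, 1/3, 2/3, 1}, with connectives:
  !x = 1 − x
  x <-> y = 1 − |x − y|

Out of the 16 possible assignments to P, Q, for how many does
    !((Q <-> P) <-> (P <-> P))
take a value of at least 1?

P = 0, Q = 0 ↦ 0  <
P = 0, Q = 1/3 ↦ 1/3  <
P = 0, Q = 2/3 ↦ 2/3  <
P = 0, Q = 1 ↦ 1  ≥
P = 1/3, Q = 0 ↦ 1/3  <
P = 1/3, Q = 1/3 ↦ 0  <
P = 1/3, Q = 2/3 ↦ 1/3  <
P = 1/3, Q = 1 ↦ 2/3  <
P = 2/3, Q = 0 ↦ 2/3  <
P = 2/3, Q = 1/3 ↦ 1/3  <
P = 2/3, Q = 2/3 ↦ 0  <
P = 2/3, Q = 1 ↦ 1/3  <
P = 1, Q = 0 ↦ 1  ≥
P = 1, Q = 1/3 ↦ 2/3  <
P = 1, Q = 2/3 ↦ 1/3  <
P = 1, Q = 1 ↦ 0  <
So 2 of the 16 assignments meet the threshold.

2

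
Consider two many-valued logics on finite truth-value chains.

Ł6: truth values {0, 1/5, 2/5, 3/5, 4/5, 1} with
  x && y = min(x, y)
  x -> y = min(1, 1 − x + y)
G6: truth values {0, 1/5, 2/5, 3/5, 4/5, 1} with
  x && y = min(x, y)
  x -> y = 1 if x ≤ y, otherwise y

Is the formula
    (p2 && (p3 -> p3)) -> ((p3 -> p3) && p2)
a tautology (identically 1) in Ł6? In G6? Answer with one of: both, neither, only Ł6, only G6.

both

In Ł6: every assignment gives 1 — tautology.
In G6: every assignment gives 1 — tautology.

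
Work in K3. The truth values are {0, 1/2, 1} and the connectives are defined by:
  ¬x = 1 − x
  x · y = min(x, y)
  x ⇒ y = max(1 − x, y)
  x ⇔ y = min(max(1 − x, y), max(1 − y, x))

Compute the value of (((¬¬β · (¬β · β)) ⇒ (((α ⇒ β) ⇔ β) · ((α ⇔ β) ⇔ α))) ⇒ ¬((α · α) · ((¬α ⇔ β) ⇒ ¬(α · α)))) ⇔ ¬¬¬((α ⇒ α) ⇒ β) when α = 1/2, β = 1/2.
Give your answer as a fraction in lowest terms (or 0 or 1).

1/2

¬β = ¬1/2 = 1/2
¬¬β = ¬1/2 = 1/2
¬β = ¬1/2 = 1/2
¬β · β = 1/2 · 1/2 = 1/2
¬¬β · (¬β · β) = 1/2 · 1/2 = 1/2
α ⇒ β = 1/2 ⇒ 1/2 = 1/2
(α ⇒ β) ⇔ β = 1/2 ⇔ 1/2 = 1/2
α ⇔ β = 1/2 ⇔ 1/2 = 1/2
(α ⇔ β) ⇔ α = 1/2 ⇔ 1/2 = 1/2
((α ⇒ β) ⇔ β) · ((α ⇔ β) ⇔ α) = 1/2 · 1/2 = 1/2
(¬¬β · (¬β · β)) ⇒ (((α ⇒ β) ⇔ β) · ((α ⇔ β) ⇔ α)) = 1/2 ⇒ 1/2 = 1/2
α · α = 1/2 · 1/2 = 1/2
¬α = ¬1/2 = 1/2
¬α ⇔ β = 1/2 ⇔ 1/2 = 1/2
α · α = 1/2 · 1/2 = 1/2
¬(α · α) = ¬1/2 = 1/2
(¬α ⇔ β) ⇒ ¬(α · α) = 1/2 ⇒ 1/2 = 1/2
(α · α) · ((¬α ⇔ β) ⇒ ¬(α · α)) = 1/2 · 1/2 = 1/2
¬((α · α) · ((¬α ⇔ β) ⇒ ¬(α · α))) = ¬1/2 = 1/2
((¬¬β · (¬β · β)) ⇒ (((α ⇒ β) ⇔ β) · ((α ⇔ β) ⇔ α))) ⇒ ¬((α · α) · ((¬α ⇔ β) ⇒ ¬(α · α))) = 1/2 ⇒ 1/2 = 1/2
α ⇒ α = 1/2 ⇒ 1/2 = 1/2
(α ⇒ α) ⇒ β = 1/2 ⇒ 1/2 = 1/2
¬((α ⇒ α) ⇒ β) = ¬1/2 = 1/2
¬¬((α ⇒ α) ⇒ β) = ¬1/2 = 1/2
¬¬¬((α ⇒ α) ⇒ β) = ¬1/2 = 1/2
(((¬¬β · (¬β · β)) ⇒ (((α ⇒ β) ⇔ β) · ((α ⇔ β) ⇔ α))) ⇒ ¬((α · α) · ((¬α ⇔ β) ⇒ ¬(α · α)))) ⇔ ¬¬¬((α ⇒ α) ⇒ β) = 1/2 ⇔ 1/2 = 1/2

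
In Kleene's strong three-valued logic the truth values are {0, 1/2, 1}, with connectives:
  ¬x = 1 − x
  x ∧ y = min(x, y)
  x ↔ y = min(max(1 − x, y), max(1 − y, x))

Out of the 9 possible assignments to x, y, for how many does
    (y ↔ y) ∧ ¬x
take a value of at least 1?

2

x = 0, y = 0 ↦ 1  ≥
x = 0, y = 1/2 ↦ 1/2  <
x = 0, y = 1 ↦ 1  ≥
x = 1/2, y = 0 ↦ 1/2  <
x = 1/2, y = 1/2 ↦ 1/2  <
x = 1/2, y = 1 ↦ 1/2  <
x = 1, y = 0 ↦ 0  <
x = 1, y = 1/2 ↦ 0  <
x = 1, y = 1 ↦ 0  <
So 2 of the 9 assignments meet the threshold.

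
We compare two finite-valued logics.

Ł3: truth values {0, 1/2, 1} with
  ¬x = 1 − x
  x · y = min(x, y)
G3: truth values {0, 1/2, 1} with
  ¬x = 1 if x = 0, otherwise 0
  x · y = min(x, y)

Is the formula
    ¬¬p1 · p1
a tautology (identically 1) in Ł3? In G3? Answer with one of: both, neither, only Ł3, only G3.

neither

In Ł3: at p1 = 0 the value is 0 — not a tautology.
In G3: at p1 = 0 the value is 0 — not a tautology.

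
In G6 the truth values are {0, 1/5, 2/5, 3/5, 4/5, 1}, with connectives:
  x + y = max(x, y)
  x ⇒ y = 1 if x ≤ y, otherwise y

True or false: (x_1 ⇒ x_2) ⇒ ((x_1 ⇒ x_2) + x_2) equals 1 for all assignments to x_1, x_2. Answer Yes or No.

Yes

At x_1 = 2/5, x_2 = 1, for instance:
x_1 ⇒ x_2 = 2/5 ⇒ 1 = 1
(x_1 ⇒ x_2) + x_2 = 1 + 1 = 1
(x_1 ⇒ x_2) ⇒ ((x_1 ⇒ x_2) + x_2) = 1 ⇒ 1 = 1
and checking the remaining 35 assignments likewise gives ≥ 1 in every case.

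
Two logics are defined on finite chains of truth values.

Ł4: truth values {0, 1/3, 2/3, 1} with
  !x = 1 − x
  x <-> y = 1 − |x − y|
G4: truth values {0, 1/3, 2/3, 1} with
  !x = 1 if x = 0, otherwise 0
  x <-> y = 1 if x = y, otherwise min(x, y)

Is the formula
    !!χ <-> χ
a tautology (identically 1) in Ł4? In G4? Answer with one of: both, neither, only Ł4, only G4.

In Ł4: every assignment gives 1 — tautology.
In G4: at χ = 1/3 the value is 1/3 — not a tautology.

only Ł4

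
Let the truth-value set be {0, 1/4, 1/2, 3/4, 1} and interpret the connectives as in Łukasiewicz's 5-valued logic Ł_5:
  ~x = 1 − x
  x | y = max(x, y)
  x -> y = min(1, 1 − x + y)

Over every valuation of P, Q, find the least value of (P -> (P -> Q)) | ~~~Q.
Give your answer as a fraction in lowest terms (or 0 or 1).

1/2

Take P = 1, Q = 1/2:
P -> Q = 1 -> 1/2 = 1/2
P -> (P -> Q) = 1 -> 1/2 = 1/2
~Q = ~1/2 = 1/2
~~Q = ~1/2 = 1/2
~~~Q = ~1/2 = 1/2
(P -> (P -> Q)) | ~~~Q = 1/2 | 1/2 = 1/2
No assignment yields a value below 1/2, so this is the minimum.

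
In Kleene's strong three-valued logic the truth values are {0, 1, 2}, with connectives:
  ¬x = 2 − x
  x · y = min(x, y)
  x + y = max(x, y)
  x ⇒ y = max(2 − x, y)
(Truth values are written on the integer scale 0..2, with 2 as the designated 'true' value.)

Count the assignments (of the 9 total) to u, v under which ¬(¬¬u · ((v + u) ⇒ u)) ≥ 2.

3

u = 0, v = 0 ↦ 2  ≥
u = 0, v = 1 ↦ 2  ≥
u = 0, v = 2 ↦ 2  ≥
u = 1, v = 0 ↦ 1  <
u = 1, v = 1 ↦ 1  <
u = 1, v = 2 ↦ 1  <
u = 2, v = 0 ↦ 0  <
u = 2, v = 1 ↦ 0  <
u = 2, v = 2 ↦ 0  <
So 3 of the 9 assignments meet the threshold.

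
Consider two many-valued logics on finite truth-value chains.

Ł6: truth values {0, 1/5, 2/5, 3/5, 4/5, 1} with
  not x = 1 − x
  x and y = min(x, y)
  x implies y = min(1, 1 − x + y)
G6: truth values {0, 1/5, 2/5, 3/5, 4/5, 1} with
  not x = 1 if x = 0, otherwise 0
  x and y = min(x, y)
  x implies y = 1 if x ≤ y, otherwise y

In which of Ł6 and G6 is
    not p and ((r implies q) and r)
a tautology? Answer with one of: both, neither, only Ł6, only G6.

neither

In Ł6: at p = 0, q = 0, r = 0 the value is 0 — not a tautology.
In G6: at p = 0, q = 0, r = 0 the value is 0 — not a tautology.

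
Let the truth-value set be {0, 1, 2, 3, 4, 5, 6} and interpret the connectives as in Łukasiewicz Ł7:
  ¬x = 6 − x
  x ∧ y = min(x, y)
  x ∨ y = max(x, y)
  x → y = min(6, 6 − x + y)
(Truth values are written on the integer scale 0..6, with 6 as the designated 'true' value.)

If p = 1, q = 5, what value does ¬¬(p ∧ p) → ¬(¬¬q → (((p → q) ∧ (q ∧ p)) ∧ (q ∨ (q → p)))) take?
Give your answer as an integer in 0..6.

p ∧ p = 1 ∧ 1 = 1
¬(p ∧ p) = ¬1 = 5
¬¬(p ∧ p) = ¬5 = 1
¬q = ¬5 = 1
¬¬q = ¬1 = 5
p → q = 1 → 5 = 6
q ∧ p = 5 ∧ 1 = 1
(p → q) ∧ (q ∧ p) = 6 ∧ 1 = 1
q → p = 5 → 1 = 2
q ∨ (q → p) = 5 ∨ 2 = 5
((p → q) ∧ (q ∧ p)) ∧ (q ∨ (q → p)) = 1 ∧ 5 = 1
¬¬q → (((p → q) ∧ (q ∧ p)) ∧ (q ∨ (q → p))) = 5 → 1 = 2
¬(¬¬q → (((p → q) ∧ (q ∧ p)) ∧ (q ∨ (q → p)))) = ¬2 = 4
¬¬(p ∧ p) → ¬(¬¬q → (((p → q) ∧ (q ∧ p)) ∧ (q ∨ (q → p)))) = 1 → 4 = 6

6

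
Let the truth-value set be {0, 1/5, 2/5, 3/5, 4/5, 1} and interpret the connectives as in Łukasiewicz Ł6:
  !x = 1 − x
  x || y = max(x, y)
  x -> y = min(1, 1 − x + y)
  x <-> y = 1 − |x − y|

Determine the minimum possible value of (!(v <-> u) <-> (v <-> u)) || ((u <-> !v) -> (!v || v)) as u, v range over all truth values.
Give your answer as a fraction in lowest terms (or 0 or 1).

Take u = 2/5, v = 3/5:
v <-> u = 3/5 <-> 2/5 = 4/5
!(v <-> u) = !4/5 = 1/5
v <-> u = 3/5 <-> 2/5 = 4/5
!(v <-> u) <-> (v <-> u) = 1/5 <-> 4/5 = 2/5
!v = !3/5 = 2/5
u <-> !v = 2/5 <-> 2/5 = 1
!v = !3/5 = 2/5
!v || v = 2/5 || 3/5 = 3/5
(u <-> !v) -> (!v || v) = 1 -> 3/5 = 3/5
(!(v <-> u) <-> (v <-> u)) || ((u <-> !v) -> (!v || v)) = 2/5 || 3/5 = 3/5
No assignment yields a value below 3/5, so this is the minimum.

3/5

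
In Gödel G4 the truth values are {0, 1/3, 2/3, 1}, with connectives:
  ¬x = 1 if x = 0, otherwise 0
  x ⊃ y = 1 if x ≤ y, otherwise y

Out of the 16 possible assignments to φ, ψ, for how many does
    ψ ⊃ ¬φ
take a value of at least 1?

7

φ = 0, ψ = 0 ↦ 1  ≥
φ = 0, ψ = 1/3 ↦ 1  ≥
φ = 0, ψ = 2/3 ↦ 1  ≥
φ = 0, ψ = 1 ↦ 1  ≥
φ = 1/3, ψ = 0 ↦ 1  ≥
φ = 1/3, ψ = 1/3 ↦ 0  <
φ = 1/3, ψ = 2/3 ↦ 0  <
φ = 1/3, ψ = 1 ↦ 0  <
φ = 2/3, ψ = 0 ↦ 1  ≥
φ = 2/3, ψ = 1/3 ↦ 0  <
φ = 2/3, ψ = 2/3 ↦ 0  <
φ = 2/3, ψ = 1 ↦ 0  <
φ = 1, ψ = 0 ↦ 1  ≥
φ = 1, ψ = 1/3 ↦ 0  <
φ = 1, ψ = 2/3 ↦ 0  <
φ = 1, ψ = 1 ↦ 0  <
So 7 of the 16 assignments meet the threshold.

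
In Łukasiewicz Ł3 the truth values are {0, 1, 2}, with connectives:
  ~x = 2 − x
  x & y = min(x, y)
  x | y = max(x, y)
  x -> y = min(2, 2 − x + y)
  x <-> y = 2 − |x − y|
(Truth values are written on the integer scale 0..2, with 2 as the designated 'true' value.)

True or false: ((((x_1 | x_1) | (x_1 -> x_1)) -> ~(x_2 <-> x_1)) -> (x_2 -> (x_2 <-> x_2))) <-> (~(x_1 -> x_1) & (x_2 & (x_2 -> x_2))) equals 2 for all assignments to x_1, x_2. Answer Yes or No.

Counterexample: take x_1 = 0, x_2 = 0.
x_1 | x_1 = 0 | 0 = 0
x_1 -> x_1 = 0 -> 0 = 2
(x_1 | x_1) | (x_1 -> x_1) = 0 | 2 = 2
x_2 <-> x_1 = 0 <-> 0 = 2
~(x_2 <-> x_1) = ~2 = 0
((x_1 | x_1) | (x_1 -> x_1)) -> ~(x_2 <-> x_1) = 2 -> 0 = 0
x_2 <-> x_2 = 0 <-> 0 = 2
x_2 -> (x_2 <-> x_2) = 0 -> 2 = 2
(((x_1 | x_1) | (x_1 -> x_1)) -> ~(x_2 <-> x_1)) -> (x_2 -> (x_2 <-> x_2)) = 0 -> 2 = 2
x_1 -> x_1 = 0 -> 0 = 2
~(x_1 -> x_1) = ~2 = 0
x_2 -> x_2 = 0 -> 0 = 2
x_2 & (x_2 -> x_2) = 0 & 2 = 0
~(x_1 -> x_1) & (x_2 & (x_2 -> x_2)) = 0 & 0 = 0
((((x_1 | x_1) | (x_1 -> x_1)) -> ~(x_2 <-> x_1)) -> (x_2 -> (x_2 <-> x_2))) <-> (~(x_1 -> x_1) & (x_2 & (x_2 -> x_2))) = 2 <-> 0 = 0
This gives 0 ≠ 2.

No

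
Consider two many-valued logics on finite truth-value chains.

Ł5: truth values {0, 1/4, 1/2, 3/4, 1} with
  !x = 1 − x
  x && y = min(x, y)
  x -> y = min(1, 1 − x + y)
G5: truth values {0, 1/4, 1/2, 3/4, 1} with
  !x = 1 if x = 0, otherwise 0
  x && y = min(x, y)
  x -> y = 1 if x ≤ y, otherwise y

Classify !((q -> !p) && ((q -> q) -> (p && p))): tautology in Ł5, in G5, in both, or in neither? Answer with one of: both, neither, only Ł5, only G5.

neither

In Ł5: at p = 1/4, q = 0 the value is 3/4 — not a tautology.
In G5: at p = 1/4, q = 0 the value is 0 — not a tautology.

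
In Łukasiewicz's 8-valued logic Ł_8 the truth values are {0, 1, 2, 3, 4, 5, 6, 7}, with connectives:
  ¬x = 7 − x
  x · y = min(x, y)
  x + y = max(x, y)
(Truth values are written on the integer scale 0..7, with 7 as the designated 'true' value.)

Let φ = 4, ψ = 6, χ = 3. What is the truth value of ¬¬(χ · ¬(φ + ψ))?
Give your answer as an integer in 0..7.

φ + ψ = 4 + 6 = 6
¬(φ + ψ) = ¬6 = 1
χ · ¬(φ + ψ) = 3 · 1 = 1
¬(χ · ¬(φ + ψ)) = ¬1 = 6
¬¬(χ · ¬(φ + ψ)) = ¬6 = 1

1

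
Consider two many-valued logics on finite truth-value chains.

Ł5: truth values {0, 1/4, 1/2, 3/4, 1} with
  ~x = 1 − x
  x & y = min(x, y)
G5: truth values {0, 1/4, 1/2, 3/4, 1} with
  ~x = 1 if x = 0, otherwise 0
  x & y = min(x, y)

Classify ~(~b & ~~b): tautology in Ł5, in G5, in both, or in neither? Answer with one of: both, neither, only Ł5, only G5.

In Ł5: at b = 1/4 the value is 3/4 — not a tautology.
In G5: every assignment gives 1 — tautology.

only G5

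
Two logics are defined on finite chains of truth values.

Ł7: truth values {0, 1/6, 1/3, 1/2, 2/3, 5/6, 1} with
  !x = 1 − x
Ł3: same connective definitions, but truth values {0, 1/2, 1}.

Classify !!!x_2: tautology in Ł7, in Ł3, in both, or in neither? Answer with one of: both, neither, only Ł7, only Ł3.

In Ł7: at x_2 = 1/6 the value is 5/6 — not a tautology.
In Ł3: at x_2 = 1/2 the value is 1/2 — not a tautology.

neither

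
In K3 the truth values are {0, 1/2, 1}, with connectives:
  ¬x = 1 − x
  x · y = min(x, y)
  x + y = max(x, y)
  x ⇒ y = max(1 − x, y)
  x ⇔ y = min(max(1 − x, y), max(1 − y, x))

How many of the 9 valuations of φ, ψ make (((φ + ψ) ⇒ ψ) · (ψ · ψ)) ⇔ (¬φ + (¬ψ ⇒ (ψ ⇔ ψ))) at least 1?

3

φ = 0, ψ = 0 ↦ 0  <
φ = 0, ψ = 1/2 ↦ 1/2  <
φ = 0, ψ = 1 ↦ 1  ≥
φ = 1/2, ψ = 0 ↦ 0  <
φ = 1/2, ψ = 1/2 ↦ 1/2  <
φ = 1/2, ψ = 1 ↦ 1  ≥
φ = 1, ψ = 0 ↦ 0  <
φ = 1, ψ = 1/2 ↦ 1/2  <
φ = 1, ψ = 1 ↦ 1  ≥
So 3 of the 9 assignments meet the threshold.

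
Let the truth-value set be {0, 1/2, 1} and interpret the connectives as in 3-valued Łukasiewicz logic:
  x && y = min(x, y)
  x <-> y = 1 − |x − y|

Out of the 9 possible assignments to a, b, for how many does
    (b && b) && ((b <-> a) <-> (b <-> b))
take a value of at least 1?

1

a = 0, b = 0 ↦ 0  <
a = 0, b = 1/2 ↦ 1/2  <
a = 0, b = 1 ↦ 0  <
a = 1/2, b = 0 ↦ 0  <
a = 1/2, b = 1/2 ↦ 1/2  <
a = 1/2, b = 1 ↦ 1/2  <
a = 1, b = 0 ↦ 0  <
a = 1, b = 1/2 ↦ 1/2  <
a = 1, b = 1 ↦ 1  ≥
So 1 of the 9 assignments meets the threshold.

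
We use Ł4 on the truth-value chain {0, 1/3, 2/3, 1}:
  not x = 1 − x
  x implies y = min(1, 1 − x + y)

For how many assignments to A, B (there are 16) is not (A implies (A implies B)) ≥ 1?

1

A = 0, B = 0 ↦ 0  <
A = 0, B = 1/3 ↦ 0  <
A = 0, B = 2/3 ↦ 0  <
A = 0, B = 1 ↦ 0  <
A = 1/3, B = 0 ↦ 0  <
A = 1/3, B = 1/3 ↦ 0  <
A = 1/3, B = 2/3 ↦ 0  <
A = 1/3, B = 1 ↦ 0  <
A = 2/3, B = 0 ↦ 1/3  <
A = 2/3, B = 1/3 ↦ 0  <
A = 2/3, B = 2/3 ↦ 0  <
A = 2/3, B = 1 ↦ 0  <
A = 1, B = 0 ↦ 1  ≥
A = 1, B = 1/3 ↦ 2/3  <
A = 1, B = 2/3 ↦ 1/3  <
A = 1, B = 1 ↦ 0  <
So 1 of the 16 assignments meets the threshold.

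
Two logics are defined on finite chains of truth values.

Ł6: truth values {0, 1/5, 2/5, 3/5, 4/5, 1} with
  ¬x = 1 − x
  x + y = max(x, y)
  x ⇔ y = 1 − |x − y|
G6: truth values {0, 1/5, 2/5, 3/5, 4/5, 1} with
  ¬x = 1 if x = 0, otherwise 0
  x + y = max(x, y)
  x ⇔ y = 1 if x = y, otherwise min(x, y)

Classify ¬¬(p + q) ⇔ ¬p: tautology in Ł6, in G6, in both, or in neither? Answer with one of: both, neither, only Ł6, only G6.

neither

In Ł6: at p = 0, q = 0 the value is 0 — not a tautology.
In G6: at p = 0, q = 0 the value is 0 — not a tautology.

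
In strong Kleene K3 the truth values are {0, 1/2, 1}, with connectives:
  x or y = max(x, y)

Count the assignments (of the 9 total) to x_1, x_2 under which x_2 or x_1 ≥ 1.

5

x_1 = 0, x_2 = 0 ↦ 0  <
x_1 = 0, x_2 = 1/2 ↦ 1/2  <
x_1 = 0, x_2 = 1 ↦ 1  ≥
x_1 = 1/2, x_2 = 0 ↦ 1/2  <
x_1 = 1/2, x_2 = 1/2 ↦ 1/2  <
x_1 = 1/2, x_2 = 1 ↦ 1  ≥
x_1 = 1, x_2 = 0 ↦ 1  ≥
x_1 = 1, x_2 = 1/2 ↦ 1  ≥
x_1 = 1, x_2 = 1 ↦ 1  ≥
So 5 of the 9 assignments meet the threshold.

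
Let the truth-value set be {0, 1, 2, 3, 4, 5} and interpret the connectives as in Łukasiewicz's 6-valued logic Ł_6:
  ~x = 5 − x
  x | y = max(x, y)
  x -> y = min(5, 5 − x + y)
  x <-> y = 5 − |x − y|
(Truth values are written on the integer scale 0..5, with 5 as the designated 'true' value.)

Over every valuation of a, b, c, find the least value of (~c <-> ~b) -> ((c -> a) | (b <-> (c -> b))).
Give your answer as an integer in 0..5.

3

Take a = 0, b = 2, c = 2:
~c = ~2 = 3
~b = ~2 = 3
~c <-> ~b = 3 <-> 3 = 5
c -> a = 2 -> 0 = 3
c -> b = 2 -> 2 = 5
b <-> (c -> b) = 2 <-> 5 = 2
(c -> a) | (b <-> (c -> b)) = 3 | 2 = 3
(~c <-> ~b) -> ((c -> a) | (b <-> (c -> b))) = 5 -> 3 = 3
No assignment yields a value below 3, so this is the minimum.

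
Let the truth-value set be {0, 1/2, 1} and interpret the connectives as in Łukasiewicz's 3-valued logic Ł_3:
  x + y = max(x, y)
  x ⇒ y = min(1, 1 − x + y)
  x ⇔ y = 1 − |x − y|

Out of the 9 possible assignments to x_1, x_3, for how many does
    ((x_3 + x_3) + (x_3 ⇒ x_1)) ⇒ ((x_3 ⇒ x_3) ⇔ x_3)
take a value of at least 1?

x_1 = 0, x_3 = 0 ↦ 0  <
x_1 = 0, x_3 = 1/2 ↦ 1  ≥
x_1 = 0, x_3 = 1 ↦ 1  ≥
x_1 = 1/2, x_3 = 0 ↦ 0  <
x_1 = 1/2, x_3 = 1/2 ↦ 1/2  <
x_1 = 1/2, x_3 = 1 ↦ 1  ≥
x_1 = 1, x_3 = 0 ↦ 0  <
x_1 = 1, x_3 = 1/2 ↦ 1/2  <
x_1 = 1, x_3 = 1 ↦ 1  ≥
So 4 of the 9 assignments meet the threshold.

4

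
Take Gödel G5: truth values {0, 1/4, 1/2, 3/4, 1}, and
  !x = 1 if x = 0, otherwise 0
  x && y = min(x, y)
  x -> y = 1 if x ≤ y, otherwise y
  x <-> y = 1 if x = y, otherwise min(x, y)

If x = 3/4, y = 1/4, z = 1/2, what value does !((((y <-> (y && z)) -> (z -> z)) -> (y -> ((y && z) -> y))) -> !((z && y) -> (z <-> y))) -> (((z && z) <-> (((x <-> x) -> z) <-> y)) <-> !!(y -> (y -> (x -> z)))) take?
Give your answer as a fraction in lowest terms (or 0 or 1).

1/4

y && z = 1/4 && 1/2 = 1/4
y <-> (y && z) = 1/4 <-> 1/4 = 1
z -> z = 1/2 -> 1/2 = 1
(y <-> (y && z)) -> (z -> z) = 1 -> 1 = 1
y && z = 1/4 && 1/2 = 1/4
(y && z) -> y = 1/4 -> 1/4 = 1
y -> ((y && z) -> y) = 1/4 -> 1 = 1
((y <-> (y && z)) -> (z -> z)) -> (y -> ((y && z) -> y)) = 1 -> 1 = 1
z && y = 1/2 && 1/4 = 1/4
z <-> y = 1/2 <-> 1/4 = 1/4
(z && y) -> (z <-> y) = 1/4 -> 1/4 = 1
!((z && y) -> (z <-> y)) = !1 = 0
(((y <-> (y && z)) -> (z -> z)) -> (y -> ((y && z) -> y))) -> !((z && y) -> (z <-> y)) = 1 -> 0 = 0
!((((y <-> (y && z)) -> (z -> z)) -> (y -> ((y && z) -> y))) -> !((z && y) -> (z <-> y))) = !0 = 1
z && z = 1/2 && 1/2 = 1/2
x <-> x = 3/4 <-> 3/4 = 1
(x <-> x) -> z = 1 -> 1/2 = 1/2
((x <-> x) -> z) <-> y = 1/2 <-> 1/4 = 1/4
(z && z) <-> (((x <-> x) -> z) <-> y) = 1/2 <-> 1/4 = 1/4
x -> z = 3/4 -> 1/2 = 1/2
y -> (x -> z) = 1/4 -> 1/2 = 1
y -> (y -> (x -> z)) = 1/4 -> 1 = 1
!(y -> (y -> (x -> z))) = !1 = 0
!!(y -> (y -> (x -> z))) = !0 = 1
((z && z) <-> (((x <-> x) -> z) <-> y)) <-> !!(y -> (y -> (x -> z))) = 1/4 <-> 1 = 1/4
!((((y <-> (y && z)) -> (z -> z)) -> (y -> ((y && z) -> y))) -> !((z && y) -> (z <-> y))) -> (((z && z) <-> (((x <-> x) -> z) <-> y)) <-> !!(y -> (y -> (x -> z)))) = 1 -> 1/4 = 1/4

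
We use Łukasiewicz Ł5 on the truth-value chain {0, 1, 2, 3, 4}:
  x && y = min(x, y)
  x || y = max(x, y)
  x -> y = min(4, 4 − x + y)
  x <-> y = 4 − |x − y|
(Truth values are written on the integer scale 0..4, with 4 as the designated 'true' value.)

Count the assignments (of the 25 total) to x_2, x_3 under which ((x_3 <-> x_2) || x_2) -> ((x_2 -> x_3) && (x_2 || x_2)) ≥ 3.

value 4: 7 assignments (counts)
value 3: 7 assignments (counts)
value 2: 6 assignments
value 1: 3 assignments
value 0: 2 assignments
So 14 of the 25 assignments meet the threshold.

14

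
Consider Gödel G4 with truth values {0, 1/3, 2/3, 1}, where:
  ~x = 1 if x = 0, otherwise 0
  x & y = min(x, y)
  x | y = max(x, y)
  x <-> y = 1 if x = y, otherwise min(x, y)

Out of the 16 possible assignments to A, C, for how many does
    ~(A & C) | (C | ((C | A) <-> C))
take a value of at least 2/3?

A = 0, C = 0 ↦ 1  ≥
A = 0, C = 1/3 ↦ 1  ≥
A = 0, C = 2/3 ↦ 1  ≥
A = 0, C = 1 ↦ 1  ≥
A = 1/3, C = 0 ↦ 1  ≥
A = 1/3, C = 1/3 ↦ 1  ≥
A = 1/3, C = 2/3 ↦ 1  ≥
A = 1/3, C = 1 ↦ 1  ≥
A = 2/3, C = 0 ↦ 1  ≥
A = 2/3, C = 1/3 ↦ 1/3  <
A = 2/3, C = 2/3 ↦ 1  ≥
A = 2/3, C = 1 ↦ 1  ≥
A = 1, C = 0 ↦ 1  ≥
A = 1, C = 1/3 ↦ 1/3  <
A = 1, C = 2/3 ↦ 2/3  ≥
A = 1, C = 1 ↦ 1  ≥
So 14 of the 16 assignments meet the threshold.

14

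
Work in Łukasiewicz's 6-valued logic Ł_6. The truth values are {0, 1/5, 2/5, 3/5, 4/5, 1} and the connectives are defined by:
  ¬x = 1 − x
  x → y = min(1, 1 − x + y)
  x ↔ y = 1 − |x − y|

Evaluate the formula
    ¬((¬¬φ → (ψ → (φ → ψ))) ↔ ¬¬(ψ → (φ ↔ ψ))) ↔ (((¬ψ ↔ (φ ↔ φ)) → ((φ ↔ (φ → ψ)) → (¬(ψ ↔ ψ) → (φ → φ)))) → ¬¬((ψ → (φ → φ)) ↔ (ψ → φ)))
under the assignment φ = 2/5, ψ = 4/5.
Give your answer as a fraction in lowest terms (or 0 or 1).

3/5

¬φ = ¬2/5 = 3/5
¬¬φ = ¬3/5 = 2/5
φ → ψ = 2/5 → 4/5 = 1
ψ → (φ → ψ) = 4/5 → 1 = 1
¬¬φ → (ψ → (φ → ψ)) = 2/5 → 1 = 1
φ ↔ ψ = 2/5 ↔ 4/5 = 3/5
ψ → (φ ↔ ψ) = 4/5 → 3/5 = 4/5
¬(ψ → (φ ↔ ψ)) = ¬4/5 = 1/5
¬¬(ψ → (φ ↔ ψ)) = ¬1/5 = 4/5
(¬¬φ → (ψ → (φ → ψ))) ↔ ¬¬(ψ → (φ ↔ ψ)) = 1 ↔ 4/5 = 4/5
¬((¬¬φ → (ψ → (φ → ψ))) ↔ ¬¬(ψ → (φ ↔ ψ))) = ¬4/5 = 1/5
¬ψ = ¬4/5 = 1/5
φ ↔ φ = 2/5 ↔ 2/5 = 1
¬ψ ↔ (φ ↔ φ) = 1/5 ↔ 1 = 1/5
φ → ψ = 2/5 → 4/5 = 1
φ ↔ (φ → ψ) = 2/5 ↔ 1 = 2/5
ψ ↔ ψ = 4/5 ↔ 4/5 = 1
¬(ψ ↔ ψ) = ¬1 = 0
φ → φ = 2/5 → 2/5 = 1
¬(ψ ↔ ψ) → (φ → φ) = 0 → 1 = 1
(φ ↔ (φ → ψ)) → (¬(ψ ↔ ψ) → (φ → φ)) = 2/5 → 1 = 1
(¬ψ ↔ (φ ↔ φ)) → ((φ ↔ (φ → ψ)) → (¬(ψ ↔ ψ) → (φ → φ))) = 1/5 → 1 = 1
φ → φ = 2/5 → 2/5 = 1
ψ → (φ → φ) = 4/5 → 1 = 1
ψ → φ = 4/5 → 2/5 = 3/5
(ψ → (φ → φ)) ↔ (ψ → φ) = 1 ↔ 3/5 = 3/5
¬((ψ → (φ → φ)) ↔ (ψ → φ)) = ¬3/5 = 2/5
¬¬((ψ → (φ → φ)) ↔ (ψ → φ)) = ¬2/5 = 3/5
((¬ψ ↔ (φ ↔ φ)) → ((φ ↔ (φ → ψ)) → (¬(ψ ↔ ψ) → (φ → φ)))) → ¬¬((ψ → (φ → φ)) ↔ (ψ → φ)) = 1 → 3/5 = 3/5
¬((¬¬φ → (ψ → (φ → ψ))) ↔ ¬¬(ψ → (φ ↔ ψ))) ↔ (((¬ψ ↔ (φ ↔ φ)) → ((φ ↔ (φ → ψ)) → (¬(ψ ↔ ψ) → (φ → φ)))) → ¬¬((ψ → (φ → φ)) ↔ (ψ → φ))) = 1/5 ↔ 3/5 = 3/5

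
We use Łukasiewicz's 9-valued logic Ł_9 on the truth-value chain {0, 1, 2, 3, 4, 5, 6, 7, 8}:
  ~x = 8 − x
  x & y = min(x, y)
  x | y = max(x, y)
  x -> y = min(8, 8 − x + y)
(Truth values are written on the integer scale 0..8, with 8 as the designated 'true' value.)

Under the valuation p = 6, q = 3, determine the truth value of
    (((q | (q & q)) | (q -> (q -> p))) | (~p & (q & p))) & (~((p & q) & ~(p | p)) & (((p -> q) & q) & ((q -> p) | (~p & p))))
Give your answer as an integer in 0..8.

3

q & q = 3 & 3 = 3
q | (q & q) = 3 | 3 = 3
q -> p = 3 -> 6 = 8
q -> (q -> p) = 3 -> 8 = 8
(q | (q & q)) | (q -> (q -> p)) = 3 | 8 = 8
~p = ~6 = 2
q & p = 3 & 6 = 3
~p & (q & p) = 2 & 3 = 2
((q | (q & q)) | (q -> (q -> p))) | (~p & (q & p)) = 8 | 2 = 8
p & q = 6 & 3 = 3
p | p = 6 | 6 = 6
~(p | p) = ~6 = 2
(p & q) & ~(p | p) = 3 & 2 = 2
~((p & q) & ~(p | p)) = ~2 = 6
p -> q = 6 -> 3 = 5
(p -> q) & q = 5 & 3 = 3
q -> p = 3 -> 6 = 8
~p = ~6 = 2
~p & p = 2 & 6 = 2
(q -> p) | (~p & p) = 8 | 2 = 8
((p -> q) & q) & ((q -> p) | (~p & p)) = 3 & 8 = 3
~((p & q) & ~(p | p)) & (((p -> q) & q) & ((q -> p) | (~p & p))) = 6 & 3 = 3
(((q | (q & q)) | (q -> (q -> p))) | (~p & (q & p))) & (~((p & q) & ~(p | p)) & (((p -> q) & q) & ((q -> p) | (~p & p)))) = 8 & 3 = 3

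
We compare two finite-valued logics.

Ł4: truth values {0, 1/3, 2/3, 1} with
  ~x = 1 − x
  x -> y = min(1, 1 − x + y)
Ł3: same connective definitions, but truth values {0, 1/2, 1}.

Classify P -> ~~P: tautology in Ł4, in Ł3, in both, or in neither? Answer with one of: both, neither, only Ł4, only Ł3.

In Ł4: every assignment gives 1 — tautology.
In Ł3: every assignment gives 1 — tautology.

both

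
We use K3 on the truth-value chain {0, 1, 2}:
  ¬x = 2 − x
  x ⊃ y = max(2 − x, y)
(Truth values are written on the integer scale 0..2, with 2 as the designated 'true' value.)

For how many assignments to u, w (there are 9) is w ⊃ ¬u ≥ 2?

u = 0, w = 0 ↦ 2  ≥
u = 0, w = 1 ↦ 2  ≥
u = 0, w = 2 ↦ 2  ≥
u = 1, w = 0 ↦ 2  ≥
u = 1, w = 1 ↦ 1  <
u = 1, w = 2 ↦ 1  <
u = 2, w = 0 ↦ 2  ≥
u = 2, w = 1 ↦ 1  <
u = 2, w = 2 ↦ 0  <
So 5 of the 9 assignments meet the threshold.

5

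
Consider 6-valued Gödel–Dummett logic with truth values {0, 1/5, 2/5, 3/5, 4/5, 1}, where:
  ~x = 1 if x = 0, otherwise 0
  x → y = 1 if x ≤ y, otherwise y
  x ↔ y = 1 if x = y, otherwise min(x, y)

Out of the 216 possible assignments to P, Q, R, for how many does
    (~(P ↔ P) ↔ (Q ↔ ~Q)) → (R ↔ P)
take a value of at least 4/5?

value 1: 36 assignments (counts)
value 4/5: 12 assignments (counts)
value 3/5: 24 assignments
value 2/5: 36 assignments
value 1/5: 48 assignments
value 0: 60 assignments
So 48 of the 216 assignments meet the threshold.

48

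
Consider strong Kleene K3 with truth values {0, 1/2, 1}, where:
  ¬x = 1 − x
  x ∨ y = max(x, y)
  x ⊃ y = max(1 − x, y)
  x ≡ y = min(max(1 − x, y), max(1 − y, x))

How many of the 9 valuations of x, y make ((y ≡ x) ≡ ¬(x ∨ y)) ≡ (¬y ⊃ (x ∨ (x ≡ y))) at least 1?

3

x = 0, y = 0 ↦ 1  ≥
x = 0, y = 1/2 ↦ 1/2  <
x = 0, y = 1 ↦ 1  ≥
x = 1/2, y = 0 ↦ 1/2  <
x = 1/2, y = 1/2 ↦ 1/2  <
x = 1/2, y = 1 ↦ 1/2  <
x = 1, y = 0 ↦ 1  ≥
x = 1, y = 1/2 ↦ 1/2  <
x = 1, y = 1 ↦ 0  <
So 3 of the 9 assignments meet the threshold.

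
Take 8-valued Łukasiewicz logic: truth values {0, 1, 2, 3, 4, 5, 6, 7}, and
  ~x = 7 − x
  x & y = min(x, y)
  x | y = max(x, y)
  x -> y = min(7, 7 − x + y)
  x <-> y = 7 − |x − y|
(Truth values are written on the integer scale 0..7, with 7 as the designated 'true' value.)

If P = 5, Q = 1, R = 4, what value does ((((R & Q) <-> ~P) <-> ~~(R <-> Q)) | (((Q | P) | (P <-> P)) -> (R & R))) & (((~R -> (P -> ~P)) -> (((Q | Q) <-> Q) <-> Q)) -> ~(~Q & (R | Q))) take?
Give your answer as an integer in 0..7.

5

R & Q = 4 & 1 = 1
~P = ~5 = 2
(R & Q) <-> ~P = 1 <-> 2 = 6
R <-> Q = 4 <-> 1 = 4
~(R <-> Q) = ~4 = 3
~~(R <-> Q) = ~3 = 4
((R & Q) <-> ~P) <-> ~~(R <-> Q) = 6 <-> 4 = 5
Q | P = 1 | 5 = 5
P <-> P = 5 <-> 5 = 7
(Q | P) | (P <-> P) = 5 | 7 = 7
R & R = 4 & 4 = 4
((Q | P) | (P <-> P)) -> (R & R) = 7 -> 4 = 4
(((R & Q) <-> ~P) <-> ~~(R <-> Q)) | (((Q | P) | (P <-> P)) -> (R & R)) = 5 | 4 = 5
~R = ~4 = 3
~P = ~5 = 2
P -> ~P = 5 -> 2 = 4
~R -> (P -> ~P) = 3 -> 4 = 7
Q | Q = 1 | 1 = 1
(Q | Q) <-> Q = 1 <-> 1 = 7
((Q | Q) <-> Q) <-> Q = 7 <-> 1 = 1
(~R -> (P -> ~P)) -> (((Q | Q) <-> Q) <-> Q) = 7 -> 1 = 1
~Q = ~1 = 6
R | Q = 4 | 1 = 4
~Q & (R | Q) = 6 & 4 = 4
~(~Q & (R | Q)) = ~4 = 3
((~R -> (P -> ~P)) -> (((Q | Q) <-> Q) <-> Q)) -> ~(~Q & (R | Q)) = 1 -> 3 = 7
((((R & Q) <-> ~P) <-> ~~(R <-> Q)) | (((Q | P) | (P <-> P)) -> (R & R))) & (((~R -> (P -> ~P)) -> (((Q | Q) <-> Q) <-> Q)) -> ~(~Q & (R | Q))) = 5 & 7 = 5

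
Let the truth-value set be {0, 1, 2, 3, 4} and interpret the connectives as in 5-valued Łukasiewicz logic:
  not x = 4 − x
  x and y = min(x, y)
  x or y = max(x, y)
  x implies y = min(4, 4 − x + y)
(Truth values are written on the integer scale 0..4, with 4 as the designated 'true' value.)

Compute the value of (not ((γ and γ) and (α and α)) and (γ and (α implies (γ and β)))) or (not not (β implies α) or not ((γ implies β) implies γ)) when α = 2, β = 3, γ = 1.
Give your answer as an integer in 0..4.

3

γ and γ = 1 and 1 = 1
α and α = 2 and 2 = 2
(γ and γ) and (α and α) = 1 and 2 = 1
not ((γ and γ) and (α and α)) = not 1 = 3
γ and β = 1 and 3 = 1
α implies (γ and β) = 2 implies 1 = 3
γ and (α implies (γ and β)) = 1 and 3 = 1
not ((γ and γ) and (α and α)) and (γ and (α implies (γ and β))) = 3 and 1 = 1
β implies α = 3 implies 2 = 3
not (β implies α) = not 3 = 1
not not (β implies α) = not 1 = 3
γ implies β = 1 implies 3 = 4
(γ implies β) implies γ = 4 implies 1 = 1
not ((γ implies β) implies γ) = not 1 = 3
not not (β implies α) or not ((γ implies β) implies γ) = 3 or 3 = 3
(not ((γ and γ) and (α and α)) and (γ and (α implies (γ and β)))) or (not not (β implies α) or not ((γ implies β) implies γ)) = 1 or 3 = 3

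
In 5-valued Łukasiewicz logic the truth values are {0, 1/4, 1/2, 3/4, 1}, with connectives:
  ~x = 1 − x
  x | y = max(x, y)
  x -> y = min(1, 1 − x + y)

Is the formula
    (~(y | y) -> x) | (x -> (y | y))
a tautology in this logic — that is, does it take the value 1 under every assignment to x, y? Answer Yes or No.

No

Counterexample: take x = 1/4, y = 0.
y | y = 0 | 0 = 0
~(y | y) = ~0 = 1
~(y | y) -> x = 1 -> 1/4 = 1/4
y | y = 0 | 0 = 0
x -> (y | y) = 1/4 -> 0 = 3/4
(~(y | y) -> x) | (x -> (y | y)) = 1/4 | 3/4 = 3/4
This gives 3/4 ≠ 1.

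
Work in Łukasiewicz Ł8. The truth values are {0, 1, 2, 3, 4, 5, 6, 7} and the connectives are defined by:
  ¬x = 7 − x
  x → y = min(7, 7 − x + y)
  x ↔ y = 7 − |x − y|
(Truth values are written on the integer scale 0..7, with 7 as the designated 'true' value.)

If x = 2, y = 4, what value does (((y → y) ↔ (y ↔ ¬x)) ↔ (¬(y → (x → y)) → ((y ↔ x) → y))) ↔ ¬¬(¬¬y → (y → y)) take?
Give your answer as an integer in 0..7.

y → y = 4 → 4 = 7
¬x = ¬2 = 5
y ↔ ¬x = 4 ↔ 5 = 6
(y → y) ↔ (y ↔ ¬x) = 7 ↔ 6 = 6
x → y = 2 → 4 = 7
y → (x → y) = 4 → 7 = 7
¬(y → (x → y)) = ¬7 = 0
y ↔ x = 4 ↔ 2 = 5
(y ↔ x) → y = 5 → 4 = 6
¬(y → (x → y)) → ((y ↔ x) → y) = 0 → 6 = 7
((y → y) ↔ (y ↔ ¬x)) ↔ (¬(y → (x → y)) → ((y ↔ x) → y)) = 6 ↔ 7 = 6
¬y = ¬4 = 3
¬¬y = ¬3 = 4
y → y = 4 → 4 = 7
¬¬y → (y → y) = 4 → 7 = 7
¬(¬¬y → (y → y)) = ¬7 = 0
¬¬(¬¬y → (y → y)) = ¬0 = 7
(((y → y) ↔ (y ↔ ¬x)) ↔ (¬(y → (x → y)) → ((y ↔ x) → y))) ↔ ¬¬(¬¬y → (y → y)) = 6 ↔ 7 = 6

6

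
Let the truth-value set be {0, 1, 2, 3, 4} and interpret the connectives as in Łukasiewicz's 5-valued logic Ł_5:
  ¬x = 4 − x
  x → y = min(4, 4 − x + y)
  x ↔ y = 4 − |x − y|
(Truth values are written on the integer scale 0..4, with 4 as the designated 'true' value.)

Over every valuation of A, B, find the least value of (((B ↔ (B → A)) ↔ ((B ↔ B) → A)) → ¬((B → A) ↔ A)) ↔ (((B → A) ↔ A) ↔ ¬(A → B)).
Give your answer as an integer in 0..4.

Take A = 0, B = 2:
B → A = 2 → 0 = 2
B ↔ (B → A) = 2 ↔ 2 = 4
B ↔ B = 2 ↔ 2 = 4
(B ↔ B) → A = 4 → 0 = 0
(B ↔ (B → A)) ↔ ((B ↔ B) → A) = 4 ↔ 0 = 0
B → A = 2 → 0 = 2
(B → A) ↔ A = 2 ↔ 0 = 2
¬((B → A) ↔ A) = ¬2 = 2
((B ↔ (B → A)) ↔ ((B ↔ B) → A)) → ¬((B → A) ↔ A) = 0 → 2 = 4
B → A = 2 → 0 = 2
(B → A) ↔ A = 2 ↔ 0 = 2
A → B = 0 → 2 = 4
¬(A → B) = ¬4 = 0
((B → A) ↔ A) ↔ ¬(A → B) = 2 ↔ 0 = 2
(((B ↔ (B → A)) ↔ ((B ↔ B) → A)) → ¬((B → A) ↔ A)) ↔ (((B → A) ↔ A) ↔ ¬(A → B)) = 4 ↔ 2 = 2
No assignment yields a value below 2, so this is the minimum.

2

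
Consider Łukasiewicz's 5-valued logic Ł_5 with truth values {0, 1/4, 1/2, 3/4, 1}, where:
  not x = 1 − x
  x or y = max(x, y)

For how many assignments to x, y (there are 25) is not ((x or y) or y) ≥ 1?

1

value 1: 1 assignment (counts)
value 3/4: 3 assignments
value 1/2: 5 assignments
value 1/4: 7 assignments
value 0: 9 assignments
So 1 of the 25 assignments meets the threshold.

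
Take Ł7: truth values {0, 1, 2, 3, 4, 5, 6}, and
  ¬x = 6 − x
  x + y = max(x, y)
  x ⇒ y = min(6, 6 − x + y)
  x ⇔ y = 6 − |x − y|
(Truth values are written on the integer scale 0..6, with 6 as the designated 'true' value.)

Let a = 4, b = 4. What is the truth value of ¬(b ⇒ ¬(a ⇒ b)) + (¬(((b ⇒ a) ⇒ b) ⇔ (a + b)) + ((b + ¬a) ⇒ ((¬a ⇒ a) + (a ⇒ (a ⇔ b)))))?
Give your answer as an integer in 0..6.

6

a ⇒ b = 4 ⇒ 4 = 6
¬(a ⇒ b) = ¬6 = 0
b ⇒ ¬(a ⇒ b) = 4 ⇒ 0 = 2
¬(b ⇒ ¬(a ⇒ b)) = ¬2 = 4
b ⇒ a = 4 ⇒ 4 = 6
(b ⇒ a) ⇒ b = 6 ⇒ 4 = 4
a + b = 4 + 4 = 4
((b ⇒ a) ⇒ b) ⇔ (a + b) = 4 ⇔ 4 = 6
¬(((b ⇒ a) ⇒ b) ⇔ (a + b)) = ¬6 = 0
¬a = ¬4 = 2
b + ¬a = 4 + 2 = 4
¬a = ¬4 = 2
¬a ⇒ a = 2 ⇒ 4 = 6
a ⇔ b = 4 ⇔ 4 = 6
a ⇒ (a ⇔ b) = 4 ⇒ 6 = 6
(¬a ⇒ a) + (a ⇒ (a ⇔ b)) = 6 + 6 = 6
(b + ¬a) ⇒ ((¬a ⇒ a) + (a ⇒ (a ⇔ b))) = 4 ⇒ 6 = 6
¬(((b ⇒ a) ⇒ b) ⇔ (a + b)) + ((b + ¬a) ⇒ ((¬a ⇒ a) + (a ⇒ (a ⇔ b)))) = 0 + 6 = 6
¬(b ⇒ ¬(a ⇒ b)) + (¬(((b ⇒ a) ⇒ b) ⇔ (a + b)) + ((b + ¬a) ⇒ ((¬a ⇒ a) + (a ⇒ (a ⇔ b))))) = 4 + 6 = 6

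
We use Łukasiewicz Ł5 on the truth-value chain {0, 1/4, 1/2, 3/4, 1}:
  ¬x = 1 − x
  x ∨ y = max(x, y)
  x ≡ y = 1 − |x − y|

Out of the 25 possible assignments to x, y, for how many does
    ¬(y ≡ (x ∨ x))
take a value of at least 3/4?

6

value 1: 2 assignments (counts)
value 3/4: 4 assignments (counts)
value 1/2: 6 assignments
value 1/4: 8 assignments
value 0: 5 assignments
So 6 of the 25 assignments meet the threshold.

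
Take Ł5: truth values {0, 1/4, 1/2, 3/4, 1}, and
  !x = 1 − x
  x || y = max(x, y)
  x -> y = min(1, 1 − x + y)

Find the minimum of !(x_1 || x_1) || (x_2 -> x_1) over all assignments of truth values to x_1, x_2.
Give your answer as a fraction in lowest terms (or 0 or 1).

1/2

Take x_1 = 1/2, x_2 = 1:
x_1 || x_1 = 1/2 || 1/2 = 1/2
!(x_1 || x_1) = !1/2 = 1/2
x_2 -> x_1 = 1 -> 1/2 = 1/2
!(x_1 || x_1) || (x_2 -> x_1) = 1/2 || 1/2 = 1/2
No assignment yields a value below 1/2, so this is the minimum.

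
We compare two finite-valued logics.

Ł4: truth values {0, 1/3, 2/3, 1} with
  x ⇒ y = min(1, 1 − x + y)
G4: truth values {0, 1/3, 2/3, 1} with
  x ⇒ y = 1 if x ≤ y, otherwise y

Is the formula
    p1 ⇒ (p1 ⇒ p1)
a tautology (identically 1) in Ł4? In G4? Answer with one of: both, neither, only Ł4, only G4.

both

In Ł4: every assignment gives 1 — tautology.
In G4: every assignment gives 1 — tautology.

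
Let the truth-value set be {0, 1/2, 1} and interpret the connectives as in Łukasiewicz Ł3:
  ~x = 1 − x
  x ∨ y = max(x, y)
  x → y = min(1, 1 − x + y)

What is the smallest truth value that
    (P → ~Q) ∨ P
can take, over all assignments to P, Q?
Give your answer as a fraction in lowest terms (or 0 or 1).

1/2

Take P = 1/2, Q = 1:
~Q = ~1 = 0
P → ~Q = 1/2 → 0 = 1/2
(P → ~Q) ∨ P = 1/2 ∨ 1/2 = 1/2
No assignment yields a value below 1/2, so this is the minimum.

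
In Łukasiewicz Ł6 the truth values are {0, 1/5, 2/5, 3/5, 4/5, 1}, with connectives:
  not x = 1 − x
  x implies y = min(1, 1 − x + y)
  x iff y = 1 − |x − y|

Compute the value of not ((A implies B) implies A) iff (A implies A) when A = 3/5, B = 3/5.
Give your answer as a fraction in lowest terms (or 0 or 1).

A implies B = 3/5 implies 3/5 = 1
(A implies B) implies A = 1 implies 3/5 = 3/5
not ((A implies B) implies A) = not 3/5 = 2/5
A implies A = 3/5 implies 3/5 = 1
not ((A implies B) implies A) iff (A implies A) = 2/5 iff 1 = 2/5

2/5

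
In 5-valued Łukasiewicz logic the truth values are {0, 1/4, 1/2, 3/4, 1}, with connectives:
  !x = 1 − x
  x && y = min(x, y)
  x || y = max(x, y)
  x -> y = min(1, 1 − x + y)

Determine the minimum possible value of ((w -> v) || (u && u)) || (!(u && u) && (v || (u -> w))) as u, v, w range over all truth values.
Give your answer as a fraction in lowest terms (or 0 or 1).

1/2

Take u = 1/2, v = 0, w = 1/2:
w -> v = 1/2 -> 0 = 1/2
u && u = 1/2 && 1/2 = 1/2
(w -> v) || (u && u) = 1/2 || 1/2 = 1/2
u && u = 1/2 && 1/2 = 1/2
!(u && u) = !1/2 = 1/2
u -> w = 1/2 -> 1/2 = 1
v || (u -> w) = 0 || 1 = 1
!(u && u) && (v || (u -> w)) = 1/2 && 1 = 1/2
((w -> v) || (u && u)) || (!(u && u) && (v || (u -> w))) = 1/2 || 1/2 = 1/2
No assignment yields a value below 1/2, so this is the minimum.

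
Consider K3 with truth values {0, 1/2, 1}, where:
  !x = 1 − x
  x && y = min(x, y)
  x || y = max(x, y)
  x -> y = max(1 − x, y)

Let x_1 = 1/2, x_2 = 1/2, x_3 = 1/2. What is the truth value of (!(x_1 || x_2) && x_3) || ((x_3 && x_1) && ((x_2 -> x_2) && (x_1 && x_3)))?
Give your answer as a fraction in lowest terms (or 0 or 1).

1/2

x_1 || x_2 = 1/2 || 1/2 = 1/2
!(x_1 || x_2) = !1/2 = 1/2
!(x_1 || x_2) && x_3 = 1/2 && 1/2 = 1/2
x_3 && x_1 = 1/2 && 1/2 = 1/2
x_2 -> x_2 = 1/2 -> 1/2 = 1/2
x_1 && x_3 = 1/2 && 1/2 = 1/2
(x_2 -> x_2) && (x_1 && x_3) = 1/2 && 1/2 = 1/2
(x_3 && x_1) && ((x_2 -> x_2) && (x_1 && x_3)) = 1/2 && 1/2 = 1/2
(!(x_1 || x_2) && x_3) || ((x_3 && x_1) && ((x_2 -> x_2) && (x_1 && x_3))) = 1/2 || 1/2 = 1/2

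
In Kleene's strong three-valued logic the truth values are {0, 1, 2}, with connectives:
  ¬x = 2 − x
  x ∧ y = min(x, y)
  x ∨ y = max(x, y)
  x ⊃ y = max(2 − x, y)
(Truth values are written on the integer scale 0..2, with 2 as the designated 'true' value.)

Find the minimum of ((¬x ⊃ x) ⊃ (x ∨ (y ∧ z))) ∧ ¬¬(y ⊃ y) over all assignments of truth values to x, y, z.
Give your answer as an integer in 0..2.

Take x = 0, y = 1, z = 0:
¬x = ¬0 = 2
¬x ⊃ x = 2 ⊃ 0 = 0
y ∧ z = 1 ∧ 0 = 0
x ∨ (y ∧ z) = 0 ∨ 0 = 0
(¬x ⊃ x) ⊃ (x ∨ (y ∧ z)) = 0 ⊃ 0 = 2
y ⊃ y = 1 ⊃ 1 = 1
¬(y ⊃ y) = ¬1 = 1
¬¬(y ⊃ y) = ¬1 = 1
((¬x ⊃ x) ⊃ (x ∨ (y ∧ z))) ∧ ¬¬(y ⊃ y) = 2 ∧ 1 = 1
No assignment yields a value below 1, so this is the minimum.

1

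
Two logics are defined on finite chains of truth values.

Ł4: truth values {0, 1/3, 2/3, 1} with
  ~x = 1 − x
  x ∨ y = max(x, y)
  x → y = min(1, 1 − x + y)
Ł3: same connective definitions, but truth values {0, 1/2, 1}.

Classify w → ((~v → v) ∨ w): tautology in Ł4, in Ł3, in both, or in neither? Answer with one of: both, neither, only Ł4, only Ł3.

both

In Ł4: every assignment gives 1 — tautology.
In Ł3: every assignment gives 1 — tautology.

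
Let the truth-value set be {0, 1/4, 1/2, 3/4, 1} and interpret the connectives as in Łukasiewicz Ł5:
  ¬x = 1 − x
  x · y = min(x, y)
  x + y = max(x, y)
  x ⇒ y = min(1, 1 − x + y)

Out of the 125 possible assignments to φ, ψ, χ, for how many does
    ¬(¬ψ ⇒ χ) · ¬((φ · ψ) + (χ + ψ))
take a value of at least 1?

value 1: 5 assignments (counts)
value 3/4: 10 assignments
value 1/2: 15 assignments
value 1/4: 20 assignments
value 0: 75 assignments
So 5 of the 125 assignments meet the threshold.

5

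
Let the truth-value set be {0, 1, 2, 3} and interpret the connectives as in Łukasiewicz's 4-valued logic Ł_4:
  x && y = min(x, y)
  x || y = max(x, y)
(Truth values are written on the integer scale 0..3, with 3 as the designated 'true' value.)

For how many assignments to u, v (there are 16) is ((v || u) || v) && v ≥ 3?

u = 0, v = 0 ↦ 0  <
u = 0, v = 1 ↦ 1  <
u = 0, v = 2 ↦ 2  <
u = 0, v = 3 ↦ 3  ≥
u = 1, v = 0 ↦ 0  <
u = 1, v = 1 ↦ 1  <
u = 1, v = 2 ↦ 2  <
u = 1, v = 3 ↦ 3  ≥
u = 2, v = 0 ↦ 0  <
u = 2, v = 1 ↦ 1  <
u = 2, v = 2 ↦ 2  <
u = 2, v = 3 ↦ 3  ≥
u = 3, v = 0 ↦ 0  <
u = 3, v = 1 ↦ 1  <
u = 3, v = 2 ↦ 2  <
u = 3, v = 3 ↦ 3  ≥
So 4 of the 16 assignments meet the threshold.

4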